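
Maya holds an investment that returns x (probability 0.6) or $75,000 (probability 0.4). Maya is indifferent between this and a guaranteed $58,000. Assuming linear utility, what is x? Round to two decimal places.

0.6·x + 0.4·75000 = 58000
0.6·x = 58000 − 30000 = 28000
x = 28000 / 0.6 = 46666.6667

x = $46,666.67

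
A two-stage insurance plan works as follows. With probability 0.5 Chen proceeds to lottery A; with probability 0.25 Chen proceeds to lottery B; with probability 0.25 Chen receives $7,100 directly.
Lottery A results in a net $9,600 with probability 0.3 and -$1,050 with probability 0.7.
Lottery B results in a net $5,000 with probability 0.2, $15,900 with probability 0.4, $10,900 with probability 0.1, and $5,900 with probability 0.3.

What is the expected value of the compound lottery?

EV(A) = 0.3 × 9600 + 0.7 × (-1050) = 2880 − 735 = 2145
EV(B) = 0.2 × 5000 + 0.4 × 15900 + 0.1 × 10900 + 0.3 × 5900 = 1000 + 6360 + 1090 + 1770 = 10220
Branch C: 7100 (certain)
Overall = 0.5 × 2145 + 0.25 × 10220 + 0.25 × 7100 = 1072.5 + 2555 + 1775 = 5402.5

$5,402.50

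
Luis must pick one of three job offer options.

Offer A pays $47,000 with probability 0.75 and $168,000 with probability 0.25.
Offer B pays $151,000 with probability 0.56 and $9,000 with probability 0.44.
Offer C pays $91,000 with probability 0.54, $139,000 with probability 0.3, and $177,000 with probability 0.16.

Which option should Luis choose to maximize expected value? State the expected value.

Offer A = 0.75 × 47000 + 0.25 × 168000 = 35250 + 42000 = 77250
Offer B = 0.56 × 151000 + 0.44 × 9000 = 84560 + 3960 = 88520
Offer C = 0.54 × 91000 + 0.3 × 139000 + 0.16 × 177000 = 49140 + 41700 + 28320 = 119160

Offer C ($119,160)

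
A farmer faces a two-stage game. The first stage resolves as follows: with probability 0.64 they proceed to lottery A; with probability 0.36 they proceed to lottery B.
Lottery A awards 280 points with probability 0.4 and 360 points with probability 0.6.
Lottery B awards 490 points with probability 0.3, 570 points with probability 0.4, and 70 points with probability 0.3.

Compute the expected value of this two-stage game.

352.48 points

EV(A) = 0.4 × 280 + 0.6 × 360 = 112 + 216 = 328
EV(B) = 0.3 × 490 + 0.4 × 570 + 0.3 × 70 = 147 + 228 + 21 = 396
Overall = 0.64 × 328 + 0.36 × 396 = 209.92 + 142.56 = 352.48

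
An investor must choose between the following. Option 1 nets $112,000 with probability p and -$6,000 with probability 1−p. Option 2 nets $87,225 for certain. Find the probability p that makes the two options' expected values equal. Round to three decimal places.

p = 0.790

p·112000 + (1−p)·(-6000) = 87225
118000p − 6000 = 87225
p = (87225 + 6000) / 118000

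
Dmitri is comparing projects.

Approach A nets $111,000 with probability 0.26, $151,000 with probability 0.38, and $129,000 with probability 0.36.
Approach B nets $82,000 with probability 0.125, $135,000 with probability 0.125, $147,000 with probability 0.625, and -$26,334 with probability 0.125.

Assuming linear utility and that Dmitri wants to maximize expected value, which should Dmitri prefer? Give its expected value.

Approach A ($132,680)

Approach A = 0.26 × 111000 + 0.38 × 151000 + 0.36 × 129000 = 28860 + 57380 + 46440 = 132680
Approach B = 0.125 × 82000 + 0.125 × 135000 + 0.625 × 147000 + 0.125 × (-26334) = 10250 + 16875 + 91875 − 3291.75 = 115708.25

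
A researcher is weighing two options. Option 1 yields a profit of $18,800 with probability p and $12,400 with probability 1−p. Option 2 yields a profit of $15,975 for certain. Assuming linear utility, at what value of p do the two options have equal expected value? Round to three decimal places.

p·18800 + (1−p)·12400 = 15975
6400p + 12400 = 15975
p = (15975 − 12400) / 6400

p = 0.559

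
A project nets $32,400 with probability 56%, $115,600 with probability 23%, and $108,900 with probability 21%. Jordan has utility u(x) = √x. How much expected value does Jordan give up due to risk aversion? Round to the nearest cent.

E[u] = 0.56·√32400 + 0.23·√115600 + 0.21·√108900 = 0.56·180 + 0.23·340 + 0.21·330 = 248.3
CE = (248.3)² = 61652.89
Risk premium = EV − CE = 67601 − 61652.89 = 5948.11

$5,948.11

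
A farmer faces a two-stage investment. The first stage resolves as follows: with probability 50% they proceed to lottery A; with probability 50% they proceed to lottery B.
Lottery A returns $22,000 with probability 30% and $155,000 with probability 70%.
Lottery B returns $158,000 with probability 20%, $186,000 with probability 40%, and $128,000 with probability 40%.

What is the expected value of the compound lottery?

EV(A) = 0.3 × 22000 + 0.7 × 155000 = 6600 + 108500 = 115100
EV(B) = 0.2 × 158000 + 0.4 × 186000 + 0.4 × 128000 = 31600 + 74400 + 51200 = 157200
Overall = 0.5 × 115100 + 0.5 × 157200 = 57550 + 78600 = 136150

$136,150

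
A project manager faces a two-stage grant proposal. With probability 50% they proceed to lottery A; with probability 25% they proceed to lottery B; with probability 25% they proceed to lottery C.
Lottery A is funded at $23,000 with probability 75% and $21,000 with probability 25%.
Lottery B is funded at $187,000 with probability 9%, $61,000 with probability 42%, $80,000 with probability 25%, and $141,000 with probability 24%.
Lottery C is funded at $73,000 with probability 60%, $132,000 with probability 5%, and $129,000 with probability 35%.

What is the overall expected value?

$59,210

EV(A) = 0.75 × 23000 + 0.25 × 21000 = 17250 + 5250 = 22500
EV(B) = 0.09 × 187000 + 0.42 × 61000 + 0.25 × 80000 + 0.24 × 141000 = 16830 + 25620 + 20000 + 33840 = 96290
EV(C) = 0.6 × 73000 + 0.05 × 132000 + 0.35 × 129000 = 43800 + 6600 + 45150 = 95550
Overall = 0.5 × 22500 + 0.25 × 96290 + 0.25 × 95550 = 11250 + 24072.5 + 23887.5 = 59210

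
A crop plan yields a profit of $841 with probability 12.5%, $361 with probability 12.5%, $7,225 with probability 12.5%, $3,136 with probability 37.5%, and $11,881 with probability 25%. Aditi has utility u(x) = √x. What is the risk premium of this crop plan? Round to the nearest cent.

E[u] = 0.125·√841 + 0.125·√361 + 0.125·√7225 + 0.375·√3136 + 0.25·√11881 = 0.125·29 + 0.125·19 + 0.125·85 + 0.375·56 + 0.25·109 = 64.875
CE = (64.875)² = 4208.765625
Risk premium = EV − CE = 5199.625 − 4208.765625 = 990.859375

$990.86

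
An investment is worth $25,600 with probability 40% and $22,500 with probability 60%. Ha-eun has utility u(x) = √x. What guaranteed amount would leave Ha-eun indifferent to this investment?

E[u] = 0.4·√25600 + 0.6·√22500 = 0.4·160 + 0.6·150 = 154
CE = (154)² = 23716

$23,716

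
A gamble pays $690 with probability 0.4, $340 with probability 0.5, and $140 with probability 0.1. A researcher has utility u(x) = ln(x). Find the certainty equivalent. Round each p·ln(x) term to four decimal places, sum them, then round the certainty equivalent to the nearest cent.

$412.98

E[u] = 0.4·ln(690) + 0.5·ln(340) + 0.1·ln(140) = 2.6147 + 2.9145 + 0.4942 = 6.0234
CE = e^6.0234 ≈ 412.98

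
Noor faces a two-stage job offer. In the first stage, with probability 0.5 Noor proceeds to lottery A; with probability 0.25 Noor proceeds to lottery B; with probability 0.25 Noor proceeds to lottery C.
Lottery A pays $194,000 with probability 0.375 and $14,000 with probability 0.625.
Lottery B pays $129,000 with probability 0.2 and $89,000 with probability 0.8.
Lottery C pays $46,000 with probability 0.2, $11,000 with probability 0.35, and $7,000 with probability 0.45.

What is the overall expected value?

$69,050

EV(A) = 0.375 × 194000 + 0.625 × 14000 = 72750 + 8750 = 81500
EV(B) = 0.2 × 129000 + 0.8 × 89000 = 25800 + 71200 = 97000
EV(C) = 0.2 × 46000 + 0.35 × 11000 + 0.45 × 7000 = 9200 + 3850 + 3150 = 16200
Overall = 0.5 × 81500 + 0.25 × 97000 + 0.25 × 16200 = 40750 + 24250 + 4050 = 69050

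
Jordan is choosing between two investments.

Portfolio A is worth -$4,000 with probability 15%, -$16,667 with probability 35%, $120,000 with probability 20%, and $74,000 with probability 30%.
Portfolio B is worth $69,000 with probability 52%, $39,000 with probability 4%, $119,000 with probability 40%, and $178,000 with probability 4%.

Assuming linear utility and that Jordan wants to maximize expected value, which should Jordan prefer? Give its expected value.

Portfolio B ($92,160)

Portfolio A = 0.15 × (-4000) + 0.35 × (-16667) + 0.2 × 120000 + 0.3 × 74000 = -600 − 5833.45 + 24000 + 22200 = 39766.55
Portfolio B = 0.52 × 69000 + 0.04 × 39000 + 0.4 × 119000 + 0.04 × 178000 = 35880 + 1560 + 47600 + 7120 = 92160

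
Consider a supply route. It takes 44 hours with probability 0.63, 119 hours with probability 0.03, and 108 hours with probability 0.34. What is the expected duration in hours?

EV = 0.63 × 44 + 0.03 × 119 + 0.34 × 108 = 27.72 + 3.57 + 36.72 = 68.01

68.01 hours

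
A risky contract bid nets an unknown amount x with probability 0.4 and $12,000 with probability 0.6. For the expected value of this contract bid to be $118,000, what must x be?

0.4·x + 0.6·12000 = 118000
0.4·x = 118000 − 7200 = 110800
x = 110800 / 0.4 = 277000

x = $277,000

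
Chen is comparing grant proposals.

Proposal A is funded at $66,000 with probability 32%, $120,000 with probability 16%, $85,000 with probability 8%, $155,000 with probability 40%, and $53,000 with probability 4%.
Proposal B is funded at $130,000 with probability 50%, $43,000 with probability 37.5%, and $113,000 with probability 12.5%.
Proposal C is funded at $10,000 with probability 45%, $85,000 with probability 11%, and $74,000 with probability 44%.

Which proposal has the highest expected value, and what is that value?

Proposal A = 0.32 × 66000 + 0.16 × 120000 + 0.08 × 85000 + 0.4 × 155000 + 0.04 × 53000 = 21120 + 19200 + 6800 + 62000 + 2120 = 111240
Proposal B = 0.5 × 130000 + 0.375 × 43000 + 0.125 × 113000 = 65000 + 16125 + 14125 = 95250
Proposal C = 0.45 × 10000 + 0.11 × 85000 + 0.44 × 74000 = 4500 + 9350 + 32560 = 46410

Proposal A ($111,240)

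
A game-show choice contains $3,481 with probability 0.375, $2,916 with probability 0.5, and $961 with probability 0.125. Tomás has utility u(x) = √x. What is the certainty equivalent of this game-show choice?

E[u] = 0.375·√3481 + 0.5·√2916 + 0.125·√961 = 0.375·59 + 0.5·54 + 0.125·31 = 53
CE = (53)² = 2809

$2,809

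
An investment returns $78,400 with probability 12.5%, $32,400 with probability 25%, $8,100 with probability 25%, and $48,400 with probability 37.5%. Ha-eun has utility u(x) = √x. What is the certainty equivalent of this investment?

E[u] = 0.125·√78400 + 0.25·√32400 + 0.25·√8100 + 0.375·√48400 = 0.125·280 + 0.25·180 + 0.25·90 + 0.375·220 = 185
CE = (185)² = 34225

$34,225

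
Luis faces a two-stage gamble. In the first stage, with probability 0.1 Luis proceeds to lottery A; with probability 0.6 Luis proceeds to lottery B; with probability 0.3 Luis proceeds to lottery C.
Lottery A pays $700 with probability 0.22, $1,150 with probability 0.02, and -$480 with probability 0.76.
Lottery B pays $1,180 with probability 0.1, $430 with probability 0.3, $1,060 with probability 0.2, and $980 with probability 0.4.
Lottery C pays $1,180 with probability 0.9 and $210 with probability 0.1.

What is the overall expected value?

$816.72

EV(A) = 0.22 × 700 + 0.02 × 1150 + 0.76 × (-480) = 154 + 23 − 364.8 = -187.8
EV(B) = 0.1 × 1180 + 0.3 × 430 + 0.2 × 1060 + 0.4 × 980 = 118 + 129 + 212 + 392 = 851
EV(C) = 0.9 × 1180 + 0.1 × 210 = 1062 + 21 = 1083
Overall = 0.1 × (-187.8) + 0.6 × 851 + 0.3 × 1083 = -18.78 + 510.6 + 324.9 = 816.72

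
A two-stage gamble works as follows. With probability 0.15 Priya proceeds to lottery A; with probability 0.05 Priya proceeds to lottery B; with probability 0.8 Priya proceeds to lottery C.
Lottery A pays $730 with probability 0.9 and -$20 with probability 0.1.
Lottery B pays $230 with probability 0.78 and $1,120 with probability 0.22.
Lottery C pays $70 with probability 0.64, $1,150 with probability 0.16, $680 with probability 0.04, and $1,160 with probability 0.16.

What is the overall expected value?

$472.82

EV(A) = 0.9 × 730 + 0.1 × (-20) = 657 − 2 = 655
EV(B) = 0.78 × 230 + 0.22 × 1120 = 179.4 + 246.4 = 425.8
EV(C) = 0.64 × 70 + 0.16 × 1150 + 0.04 × 680 + 0.16 × 1160 = 44.8 + 184 + 27.2 + 185.6 = 441.6
Overall = 0.15 × 655 + 0.05 × 425.8 + 0.8 × 441.6 = 98.25 + 21.29 + 353.28 = 472.82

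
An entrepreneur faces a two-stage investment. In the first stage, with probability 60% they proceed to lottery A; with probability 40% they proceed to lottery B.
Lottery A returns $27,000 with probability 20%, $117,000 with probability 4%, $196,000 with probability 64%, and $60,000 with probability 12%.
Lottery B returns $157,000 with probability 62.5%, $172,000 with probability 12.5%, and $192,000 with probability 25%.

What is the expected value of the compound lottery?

EV(A) = 0.2 × 27000 + 0.04 × 117000 + 0.64 × 196000 + 0.12 × 60000 = 5400 + 4680 + 125440 + 7200 = 142720
EV(B) = 0.625 × 157000 + 0.125 × 172000 + 0.25 × 192000 = 98125 + 21500 + 48000 = 167625
Overall = 0.6 × 142720 + 0.4 × 167625 = 85632 + 67050 = 152682

$152,682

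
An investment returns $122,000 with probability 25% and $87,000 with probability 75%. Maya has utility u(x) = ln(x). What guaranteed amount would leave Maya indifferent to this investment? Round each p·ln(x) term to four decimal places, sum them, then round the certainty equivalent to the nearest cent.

E[u] = 0.25·ln(122000) + 0.75·ln(87000) = 2.9279 + 8.5302 = 11.4581
CE = e^11.4581 ≈ 94665.04

$94,665.04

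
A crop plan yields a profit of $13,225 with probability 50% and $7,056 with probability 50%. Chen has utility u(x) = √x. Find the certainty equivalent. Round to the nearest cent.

E[u] = 0.5·√13225 + 0.5·√7056 = 0.5·115 + 0.5·84 = 99.5
CE = (99.5)² = 9900.25

$9,900.25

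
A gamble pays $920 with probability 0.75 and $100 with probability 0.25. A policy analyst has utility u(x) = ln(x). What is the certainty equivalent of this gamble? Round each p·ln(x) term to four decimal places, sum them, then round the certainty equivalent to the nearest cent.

$528.27

E[u] = 0.75·ln(920) + 0.25·ln(100) = 5.1183 + 1.1513 = 6.2696
CE = e^6.2696 ≈ 528.27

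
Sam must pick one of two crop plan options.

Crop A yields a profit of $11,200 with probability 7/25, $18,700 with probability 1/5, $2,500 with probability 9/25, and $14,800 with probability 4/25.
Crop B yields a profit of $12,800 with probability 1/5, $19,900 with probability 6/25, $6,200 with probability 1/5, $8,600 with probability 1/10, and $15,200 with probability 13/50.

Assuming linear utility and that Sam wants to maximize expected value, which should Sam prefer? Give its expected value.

Crop A = 7/25 × 11200 + 1/5 × 18700 + 9/25 × 2500 + 4/25 × 14800 = 3136 + 3740 + 900 + 2368 = 10144
Crop B = 1/5 × 12800 + 6/25 × 19900 + 1/5 × 6200 + 1/10 × 8600 + 13/50 × 15200 = 2560 + 4776 + 1240 + 860 + 3952 = 13388

Crop B ($13,388)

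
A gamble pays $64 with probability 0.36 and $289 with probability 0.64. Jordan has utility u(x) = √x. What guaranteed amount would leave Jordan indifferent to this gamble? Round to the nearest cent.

$189.34

E[u] = 0.36·√64 + 0.64·√289 = 0.36·8 + 0.64·17 = 13.76
CE = (13.76)² = 189.3376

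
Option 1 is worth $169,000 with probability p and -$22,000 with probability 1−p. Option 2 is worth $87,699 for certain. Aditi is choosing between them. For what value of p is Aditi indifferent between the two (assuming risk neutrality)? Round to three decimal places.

p·169000 + (1−p)·(-22000) = 87699
191000p − 22000 = 87699
p = (87699 + 22000) / 191000

p = 0.574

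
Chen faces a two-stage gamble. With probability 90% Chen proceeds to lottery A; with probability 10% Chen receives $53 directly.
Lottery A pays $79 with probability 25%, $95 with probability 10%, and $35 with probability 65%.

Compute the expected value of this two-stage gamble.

EV(A) = 0.25 × 79 + 0.1 × 95 + 0.65 × 35 = 19.75 + 9.5 + 22.75 = 52
Branch B: 53 (certain)
Overall = 0.9 × 52 + 0.1 × 53 = 46.8 + 5.3 = 52.1

$52.10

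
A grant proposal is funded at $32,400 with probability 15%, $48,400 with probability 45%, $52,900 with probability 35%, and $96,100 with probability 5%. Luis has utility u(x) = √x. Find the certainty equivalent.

E[u] = 0.15·√32400 + 0.45·√48400 + 0.35·√52900 + 0.05·√96100 = 0.15·180 + 0.45·220 + 0.35·230 + 0.05·310 = 222
CE = (222)² = 49284

$49,284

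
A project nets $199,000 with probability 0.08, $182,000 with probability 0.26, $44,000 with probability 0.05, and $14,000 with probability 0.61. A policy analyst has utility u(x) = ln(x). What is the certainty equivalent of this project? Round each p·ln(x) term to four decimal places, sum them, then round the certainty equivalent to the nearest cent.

E[u] = 0.08·ln(199000) + 0.26·ln(182000) + 0.05·ln(44000) + 0.61·ln(14000) = 0.9761 + 3.1491 + 0.5346 + 5.8236 = 10.4834
CE = e^10.4834 ≈ 35717.64

$35,717.64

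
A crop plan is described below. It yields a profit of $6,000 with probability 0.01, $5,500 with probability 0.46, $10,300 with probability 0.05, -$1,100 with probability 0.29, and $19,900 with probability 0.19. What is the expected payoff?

$6,567

EV = 0.01 × 6000 + 0.46 × 5500 + 0.05 × 10300 + 0.29 × (-1100) + 0.19 × 19900 = 60 + 2530 + 515 − 319 + 3781 = 6567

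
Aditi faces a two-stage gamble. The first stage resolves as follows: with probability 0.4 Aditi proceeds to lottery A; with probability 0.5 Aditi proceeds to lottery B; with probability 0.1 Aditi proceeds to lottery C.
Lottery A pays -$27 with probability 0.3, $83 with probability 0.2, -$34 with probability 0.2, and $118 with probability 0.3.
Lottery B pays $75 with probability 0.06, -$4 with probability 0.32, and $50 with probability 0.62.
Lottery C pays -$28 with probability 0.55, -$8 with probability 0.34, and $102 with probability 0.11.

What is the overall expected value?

EV(A) = 0.3 × (-27) + 0.2 × 83 + 0.2 × (-34) + 0.3 × 118 = -8.1 + 16.6 − 6.8 + 35.4 = 37.1
EV(B) = 0.06 × 75 + 0.32 × (-4) + 0.62 × 50 = 4.5 − 1.28 + 31 = 34.22
EV(C) = 0.55 × (-28) + 0.34 × (-8) + 0.11 × 102 = -15.4 − 2.72 + 11.22 = -6.9
Overall = 0.4 × 37.1 + 0.5 × 34.22 + 0.1 × (-6.9) = 14.84 + 17.11 − 0.69 = 31.26

$31.26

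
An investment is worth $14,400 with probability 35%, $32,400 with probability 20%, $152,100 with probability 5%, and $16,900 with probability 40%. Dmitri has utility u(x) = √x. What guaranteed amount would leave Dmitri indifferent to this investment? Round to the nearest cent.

E[u] = 0.35·√14400 + 0.2·√32400 + 0.05·√152100 + 0.4·√16900 = 0.35·120 + 0.2·180 + 0.05·390 + 0.4·130 = 149.5
CE = (149.5)² = 22350.25

$22,350.25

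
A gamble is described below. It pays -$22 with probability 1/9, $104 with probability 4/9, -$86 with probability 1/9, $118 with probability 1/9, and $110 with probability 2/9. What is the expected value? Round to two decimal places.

$71.78

EV = 1/9 × (-22) + 4/9 × 104 + 1/9 × (-86) + 1/9 × 118 + 2/9 × 110 = -2.4444 + 46.2222 − 9.5556 + 13.1111 + 24.4444 = 71.7778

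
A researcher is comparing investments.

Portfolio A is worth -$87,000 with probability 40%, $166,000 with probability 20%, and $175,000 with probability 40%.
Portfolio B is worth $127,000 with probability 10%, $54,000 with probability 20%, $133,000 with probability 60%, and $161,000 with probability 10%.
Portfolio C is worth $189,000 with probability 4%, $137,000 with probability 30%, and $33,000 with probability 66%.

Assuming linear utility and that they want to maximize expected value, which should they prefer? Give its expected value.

Portfolio A = 0.4 × (-87000) + 0.2 × 166000 + 0.4 × 175000 = -34800 + 33200 + 70000 = 68400
Portfolio B = 0.1 × 127000 + 0.2 × 54000 + 0.6 × 133000 + 0.1 × 161000 = 12700 + 10800 + 79800 + 16100 = 119400
Portfolio C = 0.04 × 189000 + 0.3 × 137000 + 0.66 × 33000 = 7560 + 41100 + 21780 = 70440

Portfolio B ($119,400)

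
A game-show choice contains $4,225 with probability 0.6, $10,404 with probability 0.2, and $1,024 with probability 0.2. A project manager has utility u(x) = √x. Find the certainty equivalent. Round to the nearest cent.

E[u] = 0.6·√4225 + 0.2·√10404 + 0.2·√1024 = 0.6·65 + 0.2·102 + 0.2·32 = 65.8
CE = (65.8)² = 4329.64

$4,329.64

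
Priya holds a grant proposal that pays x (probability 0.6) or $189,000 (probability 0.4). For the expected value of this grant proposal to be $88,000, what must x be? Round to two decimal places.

x = $20,666.67

0.6·x + 0.4·189000 = 88000
0.6·x = 88000 − 75600 = 12400
x = 12400 / 0.6 = 20666.6667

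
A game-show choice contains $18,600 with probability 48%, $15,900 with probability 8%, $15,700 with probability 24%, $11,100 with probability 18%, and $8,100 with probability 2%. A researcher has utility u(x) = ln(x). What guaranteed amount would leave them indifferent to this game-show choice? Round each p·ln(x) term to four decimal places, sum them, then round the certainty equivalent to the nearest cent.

$15,803.71

E[u] = 0.48·ln(18600) + 0.08·ln(15900) + 0.24·ln(15700) + 0.18·ln(11100) + 0.02·ln(8100) = 4.7188 + 0.7739 + 2.3187 + 1.6766 + 0.1800 = 9.6680
CE = e^9.6680 ≈ 15803.71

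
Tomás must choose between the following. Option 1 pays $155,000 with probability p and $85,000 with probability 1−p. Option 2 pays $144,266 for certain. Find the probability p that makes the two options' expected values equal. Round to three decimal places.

p = 0.847

p·155000 + (1−p)·85000 = 144266
70000p + 85000 = 144266
p = (144266 − 85000) / 70000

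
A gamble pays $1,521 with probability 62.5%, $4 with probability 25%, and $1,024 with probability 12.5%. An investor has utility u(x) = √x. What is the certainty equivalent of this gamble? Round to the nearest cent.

$833.77

E[u] = 0.625·√1521 + 0.25·√4 + 0.125·√1024 = 0.625·39 + 0.25·2 + 0.125·32 = 28.875
CE = (28.875)² = 833.765625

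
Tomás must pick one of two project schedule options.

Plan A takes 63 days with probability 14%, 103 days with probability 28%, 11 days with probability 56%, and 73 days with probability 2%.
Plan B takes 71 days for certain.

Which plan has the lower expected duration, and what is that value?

Plan A = 0.14 × 63 + 0.28 × 103 + 0.56 × 11 + 0.02 × 73 = 8.82 + 28.84 + 6.16 + 1.46 = 45.28
Plan B: 71 (certain)

Plan A (45.28 days)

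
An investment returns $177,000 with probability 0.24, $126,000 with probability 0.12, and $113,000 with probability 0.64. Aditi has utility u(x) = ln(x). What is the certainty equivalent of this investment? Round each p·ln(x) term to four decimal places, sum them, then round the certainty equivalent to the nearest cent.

$127,503.62

E[u] = 0.24·ln(177000) + 0.12·ln(126000) + 0.64·ln(113000) = 2.9001 + 1.4093 + 7.4465 = 11.7559
CE = e^11.7559 ≈ 127503.62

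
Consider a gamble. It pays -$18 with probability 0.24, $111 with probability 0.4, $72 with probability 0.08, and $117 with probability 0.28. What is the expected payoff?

EV = 0.24 × (-18) + 0.4 × 111 + 0.08 × 72 + 0.28 × 117 = -4.32 + 44.4 + 5.76 + 32.76 = 78.6

$78.60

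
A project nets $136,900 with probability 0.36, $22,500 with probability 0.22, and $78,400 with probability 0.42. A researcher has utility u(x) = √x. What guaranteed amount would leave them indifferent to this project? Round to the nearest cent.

E[u] = 0.36·√136900 + 0.22·√22500 + 0.42·√78400 = 0.36·370 + 0.22·150 + 0.42·280 = 283.8
CE = (283.8)² = 80542.44

$80,542.44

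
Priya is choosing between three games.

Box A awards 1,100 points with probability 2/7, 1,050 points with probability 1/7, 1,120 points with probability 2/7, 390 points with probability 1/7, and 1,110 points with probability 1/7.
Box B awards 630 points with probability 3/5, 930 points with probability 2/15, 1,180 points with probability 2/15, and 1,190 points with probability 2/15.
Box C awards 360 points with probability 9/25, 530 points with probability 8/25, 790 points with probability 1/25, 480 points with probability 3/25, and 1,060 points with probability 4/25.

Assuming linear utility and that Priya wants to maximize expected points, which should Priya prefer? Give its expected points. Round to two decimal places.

Box A (998.57 points)

Box A = 2/7 × 1100 + 1/7 × 1050 + 2/7 × 1120 + 1/7 × 390 + 1/7 × 1110 = 314.2857 + 150 + 320 + 55.7143 + 158.5714 = 998.5714
Box B = 3/5 × 630 + 2/15 × 930 + 2/15 × 1180 + 2/15 × 1190 = 378 + 124 + 157.3333 + 158.6667 = 818
Box C = 9/25 × 360 + 8/25 × 530 + 1/25 × 790 + 3/25 × 480 + 4/25 × 1060 = 129.6 + 169.6 + 31.6 + 57.6 + 169.6 = 558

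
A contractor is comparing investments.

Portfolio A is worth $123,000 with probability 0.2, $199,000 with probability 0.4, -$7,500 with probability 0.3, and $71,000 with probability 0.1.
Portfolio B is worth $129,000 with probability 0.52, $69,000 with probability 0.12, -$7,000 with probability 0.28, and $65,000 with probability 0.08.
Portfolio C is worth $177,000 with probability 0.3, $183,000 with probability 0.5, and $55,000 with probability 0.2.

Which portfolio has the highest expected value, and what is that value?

Portfolio C ($155,600)

Portfolio A = 0.2 × 123000 + 0.4 × 199000 + 0.3 × (-7500) + 0.1 × 71000 = 24600 + 79600 − 2250 + 7100 = 109050
Portfolio B = 0.52 × 129000 + 0.12 × 69000 + 0.28 × (-7000) + 0.08 × 65000 = 67080 + 8280 − 1960 + 5200 = 78600
Portfolio C = 0.3 × 177000 + 0.5 × 183000 + 0.2 × 55000 = 53100 + 91500 + 11000 = 155600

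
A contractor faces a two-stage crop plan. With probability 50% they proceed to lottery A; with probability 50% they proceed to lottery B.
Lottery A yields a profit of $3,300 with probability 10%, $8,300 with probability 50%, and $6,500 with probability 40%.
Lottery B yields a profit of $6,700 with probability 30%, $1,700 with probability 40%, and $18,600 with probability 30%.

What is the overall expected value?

EV(A) = 0.1 × 3300 + 0.5 × 8300 + 0.4 × 6500 = 330 + 4150 + 2600 = 7080
EV(B) = 0.3 × 6700 + 0.4 × 1700 + 0.3 × 18600 = 2010 + 680 + 5580 = 8270
Overall = 0.5 × 7080 + 0.5 × 8270 = 3540 + 4135 = 7675

$7,675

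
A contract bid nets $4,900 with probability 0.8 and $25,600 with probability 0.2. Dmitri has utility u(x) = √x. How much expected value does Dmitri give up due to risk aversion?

E[u] = 0.8·√4900 + 0.2·√25600 = 0.8·70 + 0.2·160 = 88
CE = (88)² = 7744
Risk premium = EV − CE = 9040 − 7744 = 1296

$1,296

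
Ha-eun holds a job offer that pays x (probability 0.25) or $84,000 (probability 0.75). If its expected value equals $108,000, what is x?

0.25·x + 0.75·84000 = 108000
0.25·x = 108000 − 63000 = 45000
x = 45000 / 0.25 = 180000

x = $180,000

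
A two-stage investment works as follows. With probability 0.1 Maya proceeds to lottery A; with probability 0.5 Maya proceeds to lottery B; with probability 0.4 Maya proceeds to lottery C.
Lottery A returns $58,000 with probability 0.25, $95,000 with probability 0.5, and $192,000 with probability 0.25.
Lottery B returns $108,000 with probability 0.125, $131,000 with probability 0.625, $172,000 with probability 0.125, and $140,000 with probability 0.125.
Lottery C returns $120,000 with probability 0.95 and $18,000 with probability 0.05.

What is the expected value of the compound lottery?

$124,147.50

EV(A) = 0.25 × 58000 + 0.5 × 95000 + 0.25 × 192000 = 14500 + 47500 + 48000 = 110000
EV(B) = 0.125 × 108000 + 0.625 × 131000 + 0.125 × 172000 + 0.125 × 140000 = 13500 + 81875 + 21500 + 17500 = 134375
EV(C) = 0.95 × 120000 + 0.05 × 18000 = 114000 + 900 = 114900
Overall = 0.1 × 110000 + 0.5 × 134375 + 0.4 × 114900 = 11000 + 67187.5 + 45960 = 124147.5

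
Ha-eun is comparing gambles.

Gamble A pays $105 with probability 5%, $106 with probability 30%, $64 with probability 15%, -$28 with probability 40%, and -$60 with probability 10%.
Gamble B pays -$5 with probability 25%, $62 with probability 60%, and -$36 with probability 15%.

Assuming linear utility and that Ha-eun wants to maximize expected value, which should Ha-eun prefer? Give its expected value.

Gamble B ($30.55)

Gamble A = 0.05 × 105 + 0.3 × 106 + 0.15 × 64 + 0.4 × (-28) + 0.1 × (-60) = 5.25 + 31.8 + 9.6 − 11.2 − 6 = 29.45
Gamble B = 0.25 × (-5) + 0.6 × 62 + 0.15 × (-36) = -1.25 + 37.2 − 5.4 = 30.55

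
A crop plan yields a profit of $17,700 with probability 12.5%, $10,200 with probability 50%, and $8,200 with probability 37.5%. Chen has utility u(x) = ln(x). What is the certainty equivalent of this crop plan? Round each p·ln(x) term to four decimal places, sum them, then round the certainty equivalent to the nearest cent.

E[u] = 0.125·ln(17700) + 0.5·ln(10200) + 0.375·ln(8200) = 1.2227 + 4.6151 + 3.3795 = 9.2173
CE = e^9.2173 ≈ 10069.84

$10,069.84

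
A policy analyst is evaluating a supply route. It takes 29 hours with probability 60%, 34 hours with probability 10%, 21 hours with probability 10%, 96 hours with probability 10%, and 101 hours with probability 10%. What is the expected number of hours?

EV = 0.6 × 29 + 0.1 × 34 + 0.1 × 21 + 0.1 × 96 + 0.1 × 101 = 17.4 + 3.4 + 2.1 + 9.6 + 10.1 = 42.6

42.6 hours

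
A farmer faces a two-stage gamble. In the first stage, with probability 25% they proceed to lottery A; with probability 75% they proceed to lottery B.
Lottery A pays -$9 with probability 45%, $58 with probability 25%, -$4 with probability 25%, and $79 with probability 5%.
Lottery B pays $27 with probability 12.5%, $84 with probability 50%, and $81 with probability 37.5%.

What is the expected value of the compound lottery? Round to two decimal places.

EV(A) = 0.45 × (-9) + 0.25 × 58 + 0.25 × (-4) + 0.05 × 79 = -4.05 + 14.5 − 1 + 3.95 = 13.4
EV(B) = 0.125 × 27 + 0.5 × 84 + 0.375 × 81 = 3.375 + 42 + 30.375 = 75.75
Overall = 0.25 × 13.4 + 0.75 × 75.75 = 3.35 + 56.8125 = 60.1625

$60.16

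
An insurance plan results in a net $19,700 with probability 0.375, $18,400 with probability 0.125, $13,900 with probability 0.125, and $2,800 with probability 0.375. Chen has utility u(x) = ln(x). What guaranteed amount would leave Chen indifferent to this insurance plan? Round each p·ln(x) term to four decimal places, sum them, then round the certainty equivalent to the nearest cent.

E[u] = 0.375·ln(19700) + 0.125·ln(18400) + 0.125·ln(13900) + 0.375·ln(2800) = 3.7081 + 1.2275 + 1.1925 + 2.9765 = 9.1046
CE = e^9.1046 ≈ 8996.58

$8,996.58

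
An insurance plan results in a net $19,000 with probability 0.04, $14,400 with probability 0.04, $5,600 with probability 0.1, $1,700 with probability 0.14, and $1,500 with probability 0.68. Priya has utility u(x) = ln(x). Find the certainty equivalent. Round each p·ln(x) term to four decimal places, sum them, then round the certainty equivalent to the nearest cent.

$2,110.33

E[u] = 0.04·ln(19000) + 0.04·ln(14400) + 0.1·ln(5600) + 0.14·ln(1700) + 0.68·ln(1500) = 0.3941 + 0.3830 + 0.8631 + 1.0414 + 4.9730 = 7.6546
CE = e^7.6546 ≈ 2110.33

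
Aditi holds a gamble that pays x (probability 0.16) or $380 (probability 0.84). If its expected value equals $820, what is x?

0.16·x + 0.84·380 = 820
0.16·x = 820 − 319.2 = 500.8
x = 500.8 / 0.16 = 3130

x = $3,130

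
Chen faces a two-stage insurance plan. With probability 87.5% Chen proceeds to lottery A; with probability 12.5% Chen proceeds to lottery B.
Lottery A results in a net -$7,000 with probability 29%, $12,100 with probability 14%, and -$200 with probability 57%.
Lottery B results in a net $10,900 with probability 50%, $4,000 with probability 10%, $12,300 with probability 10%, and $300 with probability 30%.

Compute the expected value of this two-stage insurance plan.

EV(A) = 0.29 × (-7000) + 0.14 × 12100 + 0.57 × (-200) = -2030 + 1694 − 114 = -450
EV(B) = 0.5 × 10900 + 0.1 × 4000 + 0.1 × 12300 + 0.3 × 300 = 5450 + 400 + 1230 + 90 = 7170
Overall = 0.875 × (-450) + 0.125 × 7170 = -393.75 + 896.25 = 502.5

$502.50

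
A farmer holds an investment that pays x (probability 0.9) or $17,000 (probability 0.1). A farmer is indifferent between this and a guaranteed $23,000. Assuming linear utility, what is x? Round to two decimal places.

x = $23,666.67

0.9·x + 0.1·17000 = 23000
0.9·x = 23000 − 1700 = 21300
x = 21300 / 0.9 = 23666.6667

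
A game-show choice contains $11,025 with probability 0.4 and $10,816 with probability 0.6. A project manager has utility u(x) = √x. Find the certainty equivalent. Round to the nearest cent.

$10,899.36

E[u] = 0.4·√11025 + 0.6·√10816 = 0.4·105 + 0.6·104 = 104.4
CE = (104.4)² = 10899.36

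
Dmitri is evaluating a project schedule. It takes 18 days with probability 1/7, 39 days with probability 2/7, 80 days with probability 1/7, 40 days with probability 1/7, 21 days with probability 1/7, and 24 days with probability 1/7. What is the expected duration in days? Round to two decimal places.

37.29 days

EV = 1/7 × 18 + 2/7 × 39 + 1/7 × 80 + 1/7 × 40 + 1/7 × 21 + 1/7 × 24 = 2.5714 + 11.1429 + 11.4286 + 5.7143 + 3 + 3.4286 = 37.2857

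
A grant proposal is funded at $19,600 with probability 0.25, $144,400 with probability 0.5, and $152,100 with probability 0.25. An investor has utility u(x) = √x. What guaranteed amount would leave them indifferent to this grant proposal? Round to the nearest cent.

E[u] = 0.25·√19600 + 0.5·√144400 + 0.25·√152100 = 0.25·140 + 0.5·380 + 0.25·390 = 322.5
CE = (322.5)² = 104006.25

$104,006.25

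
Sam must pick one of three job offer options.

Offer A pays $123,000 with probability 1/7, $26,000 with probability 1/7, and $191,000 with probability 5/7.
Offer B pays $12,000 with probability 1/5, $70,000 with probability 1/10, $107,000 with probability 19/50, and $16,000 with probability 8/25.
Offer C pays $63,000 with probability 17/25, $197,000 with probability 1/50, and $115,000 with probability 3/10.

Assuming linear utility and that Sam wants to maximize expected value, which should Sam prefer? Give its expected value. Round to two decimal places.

Offer A ($157,714.29)

Offer A = 1/7 × 123000 + 1/7 × 26000 + 5/7 × 191000 = 17571.4286 + 3714.2857 + 136428.5714 = 157714.2857
Offer B = 1/5 × 12000 + 1/10 × 70000 + 19/50 × 107000 + 8/25 × 16000 = 2400 + 7000 + 40660 + 5120 = 55180
Offer C = 17/25 × 63000 + 1/50 × 197000 + 3/10 × 115000 = 42840 + 3940 + 34500 = 81280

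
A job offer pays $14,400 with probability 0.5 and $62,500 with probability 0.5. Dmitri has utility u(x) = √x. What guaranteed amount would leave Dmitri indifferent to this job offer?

E[u] = 0.5·√14400 + 0.5·√62500 = 0.5·120 + 0.5·250 = 185
CE = (185)² = 34225

$34,225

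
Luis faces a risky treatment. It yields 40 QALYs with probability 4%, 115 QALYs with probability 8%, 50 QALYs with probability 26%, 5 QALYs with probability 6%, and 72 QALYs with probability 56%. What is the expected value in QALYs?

EV = 0.04 × 40 + 0.08 × 115 + 0.26 × 50 + 0.06 × 5 + 0.56 × 72 = 1.6 + 9.2 + 13 + 0.3 + 40.32 = 64.42

64.42 QALYs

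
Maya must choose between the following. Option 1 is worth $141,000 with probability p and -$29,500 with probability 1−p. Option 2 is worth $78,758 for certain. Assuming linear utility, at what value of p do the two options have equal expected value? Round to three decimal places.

p = 0.635

p·141000 + (1−p)·(-29500) = 78758
170500p − 29500 = 78758
p = (78758 + 29500) / 170500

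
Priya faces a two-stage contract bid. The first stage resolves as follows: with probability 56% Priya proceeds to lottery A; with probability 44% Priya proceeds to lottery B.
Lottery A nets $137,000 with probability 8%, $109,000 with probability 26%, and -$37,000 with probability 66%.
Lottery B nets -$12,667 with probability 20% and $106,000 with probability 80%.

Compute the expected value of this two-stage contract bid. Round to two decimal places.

EV(A) = 0.08 × 137000 + 0.26 × 109000 + 0.66 × (-37000) = 10960 + 28340 − 24420 = 14880
EV(B) = 0.2 × (-12667) + 0.8 × 106000 = -2533.4 + 84800 = 82266.6
Overall = 0.56 × 14880 + 0.44 × 82266.6 = 8332.8 + 36197.304 = 44530.104

$44,530.10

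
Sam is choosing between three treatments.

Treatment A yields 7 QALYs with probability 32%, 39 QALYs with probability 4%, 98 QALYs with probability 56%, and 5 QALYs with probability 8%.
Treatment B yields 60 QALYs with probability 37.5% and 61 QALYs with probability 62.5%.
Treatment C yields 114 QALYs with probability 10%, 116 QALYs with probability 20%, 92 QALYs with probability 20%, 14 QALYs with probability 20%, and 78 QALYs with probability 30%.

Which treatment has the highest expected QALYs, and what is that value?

Treatment A = 0.32 × 7 + 0.04 × 39 + 0.56 × 98 + 0.08 × 5 = 2.24 + 1.56 + 54.88 + 0.4 = 59.08
Treatment B = 0.375 × 60 + 0.625 × 61 = 22.5 + 38.125 = 60.625
Treatment C = 0.1 × 114 + 0.2 × 116 + 0.2 × 92 + 0.2 × 14 + 0.3 × 78 = 11.4 + 23.2 + 18.4 + 2.8 + 23.4 = 79.2

Treatment C (79.2 QALYs)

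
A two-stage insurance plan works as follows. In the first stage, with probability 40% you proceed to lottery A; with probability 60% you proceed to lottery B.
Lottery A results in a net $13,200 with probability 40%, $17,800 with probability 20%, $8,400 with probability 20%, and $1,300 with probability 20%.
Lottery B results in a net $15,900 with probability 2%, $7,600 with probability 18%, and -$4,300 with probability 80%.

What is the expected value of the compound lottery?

EV(A) = 0.4 × 13200 + 0.2 × 17800 + 0.2 × 8400 + 0.2 × 1300 = 5280 + 3560 + 1680 + 260 = 10780
EV(B) = 0.02 × 15900 + 0.18 × 7600 + 0.8 × (-4300) = 318 + 1368 − 3440 = -1754
Overall = 0.4 × 10780 + 0.6 × (-1754) = 4312 − 1052.4 = 3259.6

$3,259.60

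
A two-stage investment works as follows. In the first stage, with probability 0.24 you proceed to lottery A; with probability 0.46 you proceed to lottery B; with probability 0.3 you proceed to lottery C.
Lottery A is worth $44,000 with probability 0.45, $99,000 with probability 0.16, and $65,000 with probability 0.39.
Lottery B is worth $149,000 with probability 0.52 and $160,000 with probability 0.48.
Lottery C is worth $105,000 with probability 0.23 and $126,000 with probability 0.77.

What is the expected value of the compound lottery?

$121,957.40

EV(A) = 0.45 × 44000 + 0.16 × 99000 + 0.39 × 65000 = 19800 + 15840 + 25350 = 60990
EV(B) = 0.52 × 149000 + 0.48 × 160000 = 77480 + 76800 = 154280
EV(C) = 0.23 × 105000 + 0.77 × 126000 = 24150 + 97020 = 121170
Overall = 0.24 × 60990 + 0.46 × 154280 + 0.3 × 121170 = 14637.6 + 70968.8 + 36351 = 121957.4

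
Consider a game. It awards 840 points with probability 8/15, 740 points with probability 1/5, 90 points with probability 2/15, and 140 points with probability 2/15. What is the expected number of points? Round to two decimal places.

EV = 8/15 × 840 + 1/5 × 740 + 2/15 × 90 + 2/15 × 140 = 448 + 148 + 12 + 18.6667 = 626.6667

626.67 points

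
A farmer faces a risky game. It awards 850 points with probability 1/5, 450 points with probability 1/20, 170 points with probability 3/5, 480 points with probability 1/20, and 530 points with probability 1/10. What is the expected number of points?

EV = 1/5 × 850 + 1/20 × 450 + 3/5 × 170 + 1/20 × 480 + 1/10 × 530 = 170 + 22.5 + 102 + 24 + 53 = 371.5

371.5 points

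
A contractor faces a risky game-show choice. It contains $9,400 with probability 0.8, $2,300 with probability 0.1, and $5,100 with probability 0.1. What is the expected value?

$8,260

EV = 0.8 × 9400 + 0.1 × 2300 + 0.1 × 5100 = 7520 + 230 + 510 = 8260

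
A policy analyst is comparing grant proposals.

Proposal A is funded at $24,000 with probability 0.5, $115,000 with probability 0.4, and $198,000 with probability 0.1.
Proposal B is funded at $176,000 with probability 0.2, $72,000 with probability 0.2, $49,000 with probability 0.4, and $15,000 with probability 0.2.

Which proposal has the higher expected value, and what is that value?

Proposal A ($77,800)

Proposal A = 0.5 × 24000 + 0.4 × 115000 + 0.1 × 198000 = 12000 + 46000 + 19800 = 77800
Proposal B = 0.2 × 176000 + 0.2 × 72000 + 0.4 × 49000 + 0.2 × 15000 = 35200 + 14400 + 19600 + 3000 = 72200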